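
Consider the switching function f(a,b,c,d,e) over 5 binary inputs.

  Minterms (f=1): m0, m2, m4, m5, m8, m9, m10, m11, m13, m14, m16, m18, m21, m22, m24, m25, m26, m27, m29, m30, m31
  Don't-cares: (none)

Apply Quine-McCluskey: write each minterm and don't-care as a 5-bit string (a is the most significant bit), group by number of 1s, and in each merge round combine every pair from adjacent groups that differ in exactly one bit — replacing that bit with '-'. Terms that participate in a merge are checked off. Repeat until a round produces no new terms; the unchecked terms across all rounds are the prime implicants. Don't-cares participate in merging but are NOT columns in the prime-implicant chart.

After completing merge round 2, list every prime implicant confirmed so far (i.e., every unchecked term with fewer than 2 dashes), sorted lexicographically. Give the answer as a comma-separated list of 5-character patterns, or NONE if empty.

size-2^0 implicants → 00000(✓)  00010(✓)  00100(✓)  00101(✓)  01000(✓)  01001(✓)  01010(✓)  01011(✓)  01101(✓)  01110(✓)  10000(✓)  10010(✓)  10101(✓)  10110(✓)  11000(✓)  11001(✓)  11010(✓)  11011(✓)  11101(✓)  11110(✓)  11111(✓)
size-2^1 implicants → -0000(✓)  -0010(✓)  -0101(✓)  -1000(✓)  -1001(✓)  -1010(✓)  -1011(✓)  -1101(✓)  -1110(✓)  0-000(✓)  0-010(✓)  0-101(✓)  00-00  000-0(✓)  0010-  01-01(✓)  01-10(✓)  010-0(✓)  010-1(✓)  0100-(✓)  0101-(✓)  1-000(✓)  1-010(✓)  1-101(✓)  1-110(✓)  10-10(✓)  100-0(✓)  11-01(✓)  11-10(✓)  11-11(✓)  110-0(✓)  110-1(✓)  1100-(✓)  1101-(✓)  111-1(✓)  1111-(✓)
size-2^2 implicants → --000(✓)  --010(✓)  --101  -00-0(✓)  -1-01  -1-10  -10-0(✓)  -10-1(✓)  -100-(✓)  -101-(✓)  0-0-0(✓)  010--(✓)  1--10  1-0-0(✓)  11--1  11-1-  110--(✓)
size-2^3 implicants → --0-0  -10--
Unchecked terms (primes): --0-0, --101, -1-01, -1-10, -10--, 00-00, 0010-, 1--10, 11--1, 11-1-

00-00, 0010-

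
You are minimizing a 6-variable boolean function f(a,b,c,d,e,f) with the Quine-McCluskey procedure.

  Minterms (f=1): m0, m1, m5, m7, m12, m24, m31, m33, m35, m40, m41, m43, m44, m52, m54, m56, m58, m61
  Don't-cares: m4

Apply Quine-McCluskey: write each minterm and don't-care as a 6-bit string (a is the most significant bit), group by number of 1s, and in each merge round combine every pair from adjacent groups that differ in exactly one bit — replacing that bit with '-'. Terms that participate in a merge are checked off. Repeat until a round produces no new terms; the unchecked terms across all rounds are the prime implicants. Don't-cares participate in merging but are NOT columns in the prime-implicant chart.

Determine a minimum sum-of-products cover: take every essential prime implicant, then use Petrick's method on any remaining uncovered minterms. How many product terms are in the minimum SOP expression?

Round 0: 000000✓ 000001✓ 000100✓ 000101✓ 000111✓ 001100✓ 011000✓ 011111 100001✓ 100011✓ 101000✓ 101001✓ 101011✓ 101100✓ 110100✓ 110110✓ 111000✓ 111010✓ 111101
Round 1: -00001 -01100 -11000 00-100 000-00✓ 000-01✓ 00000-✓ 0001-1 00010-✓ 1-1000 10-001✓ 10-011✓ 1000-1✓ 101-00 1010-1✓ 10100- 1101-0 1110-0
Round 2: 000-0- 10-0-1
PIs = {-00001, -01100, -11000, 00-100, 000-0-, 0001-1, 011111, 1-1000, 10-0-1, 101-00, 10100-, 1101-0, 1110-0, 111101}
Coverage chart:
  m0: 000-0- ←essential
  m1: -00001,000-0-
  m5: 000-0-,0001-1
  m7: 0001-1 ←essential
  m12: -01100,00-100
  m24: -11000 ←essential
  m31: 011111 ←essential
  m33: -00001,10-0-1
  m35: 10-0-1 ←essential
  m40: 1-1000,101-00,10100-
  m41: 10-0-1,10100-
  m43: 10-0-1 ←essential
  m44: -01100,101-00
  m52: 1101-0 ←essential
  m54: 1101-0 ←essential
  m56: -11000,1-1000,1110-0
  m58: 1110-0 ←essential
  m61: 111101 ←essential
Essential: -11000, 000-0-, 0001-1, 011111, 10-0-1, 1101-0, 1110-0, 111101
Petrick residual → -01100, 1-1000
Min cover (10 terms): b'cde'f' + bcd'e'f' + a'b'c'e' + a'b'c'df + a'bcdef + acd'e'f' + ab'd'f + abc'df' + abcd'f' + abcde'f

10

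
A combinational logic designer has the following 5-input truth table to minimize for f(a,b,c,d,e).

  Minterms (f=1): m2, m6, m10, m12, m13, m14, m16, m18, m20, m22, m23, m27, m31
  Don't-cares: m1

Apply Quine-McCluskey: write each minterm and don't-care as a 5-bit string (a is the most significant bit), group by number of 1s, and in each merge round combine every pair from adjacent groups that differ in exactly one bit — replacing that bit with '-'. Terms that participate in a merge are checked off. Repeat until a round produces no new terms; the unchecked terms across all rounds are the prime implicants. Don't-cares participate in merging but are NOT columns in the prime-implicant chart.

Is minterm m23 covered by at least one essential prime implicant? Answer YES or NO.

Round 0: 00001 00010✓ 00110✓ 01010✓ 01100✓ 01101✓ 01110✓ 10000✓ 10010✓ 10100✓ 10110✓ 10111✓ 11011✓ 11111✓
Round 1: -0010✓ -0110✓ 0-010✓ 0-110✓ 00-10✓ 01-10✓ 011-0 0110- 1-111 10-00✓ 10-10✓ 100-0✓ 101-0✓ 1011- 11-11
Round 2: -0-10 0--10 10--0
PIs = {-0-10, 0--10, 00001, 011-0, 0110-, 1-111, 10--0, 1011-, 11-11}
Coverage chart:
  m2: -0-10,0--10
  m6: -0-10,0--10
  m10: 0--10 ←essential
  m12: 011-0,0110-
  m13: 0110- ←essential
  m14: 0--10,011-0
  m16: 10--0 ←essential
  m18: -0-10,10--0
  m20: 10--0 ←essential
  m22: -0-10,10--0,1011-
  m23: 1-111,1011-
  m27: 11-11 ←essential
  m31: 1-111,11-11
Essential: 0--10, 0110-, 10--0, 11-11

NO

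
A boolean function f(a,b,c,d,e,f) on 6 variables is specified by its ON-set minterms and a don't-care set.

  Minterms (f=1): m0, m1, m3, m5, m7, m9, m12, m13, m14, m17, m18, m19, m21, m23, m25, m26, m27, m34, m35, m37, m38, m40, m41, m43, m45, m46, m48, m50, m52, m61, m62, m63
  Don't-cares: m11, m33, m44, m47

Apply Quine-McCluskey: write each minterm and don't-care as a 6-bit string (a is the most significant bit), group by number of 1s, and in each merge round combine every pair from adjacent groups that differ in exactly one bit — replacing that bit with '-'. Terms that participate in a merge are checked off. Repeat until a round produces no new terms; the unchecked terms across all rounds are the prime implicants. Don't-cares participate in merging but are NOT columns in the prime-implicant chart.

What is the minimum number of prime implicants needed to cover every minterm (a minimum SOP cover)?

13

size-2^0 implicants → 000000(✓)  000001(✓)  000011(✓)  000101(✓)  000111(✓)  001001(✓)  001011(✓)  001100(✓)  001101(✓)  001110(✓)  010001(✓)  010010(✓)  010011(✓)  010101(✓)  010111(✓)  011001(✓)  011010(✓)  011011(✓)  100001(✓)  100010(✓)  100011(✓)  100101(✓)  100110(✓)  101000(✓)  101001(✓)  101011(✓)  101100(✓)  101101(✓)  101110(✓)  101111(✓)  110000(✓)  110010(✓)  110100(✓)  111101(✓)  111110(✓)  111111(✓)
size-2^1 implicants → -00001(✓)  -00011(✓)  -00101(✓)  -01001(✓)  -01011(✓)  -01100(✓)  -01101(✓)  -01110(✓)  -10010  0-0001(✓)  0-0011(✓)  0-0101(✓)  0-0111(✓)  0-1001(✓)  0-1011(✓)  00-001(✓)  00-011(✓)  00-101(✓)  000-01(✓)  000-11(✓)  0000-1(✓)  00000-  0001-1(✓)  001-01(✓)  0010-1(✓)  0011-0(✓)  00110-(✓)  01-001(✓)  01-010(✓)  01-011(✓)  010-01(✓)  010-11(✓)  0100-1(✓)  01001-(✓)  0101-1(✓)  0110-1(✓)  01101-(✓)  1-0010  1-1101(✓)  1-1110(✓)  1-1111(✓)  10-001(✓)  10-011(✓)  10-101(✓)  10-110  100-01(✓)  100-10  1000-1(✓)  10001-  101-00(✓)  101-01(✓)  101-11(✓)  1010-1(✓)  10100-(✓)  1011-0(✓)  1011-1(✓)  10110-(✓)  10111-(✓)  110-00  1100-0  1111-1(✓)  11111-(✓)
size-2^2 implicants → -0-001(✓)  -0-011(✓)  -0-101(✓)  -00-01(✓)  -000-1(✓)  -01-01(✓)  -010-1(✓)  -011-0  -0110-  0--001(✓)  0--011(✓)  0-0-01(✓)  0-0-11(✓)  0-00-1(✓)  0-01-1(✓)  0-10-1(✓)  00--01(✓)  00-0-1(✓)  000--1(✓)  01-0-1(✓)  01-01-  010--1(✓)  1-11-1  1-111-  10--01(✓)  10-0-1(✓)  101--1  101-0-  1011--
size-2^3 implicants → -0--01  -0-0-1  0--0-1  0-0--1
Unchecked terms (primes): -0--01, -0-0-1, -011-0, -0110-, -10010, 0--0-1, 0-0--1, 00000-, 01-01-, 1-0010, 1-11-1, 1-111-, 10-110, 100-10, 10001-, 101--1, 101-0-, 1011--, 110-00, 1100-0
Minterm coverage:
  m0 ⊆ 00000- [E]
  m1 ⊆ -0--01,-0-0-1,0--0-1,0-0--1,00000-
  m3 ⊆ -0-0-1,0--0-1,0-0--1
  m5 ⊆ -0--01,0-0--1
  m7 ⊆ 0-0--1 [E]
  m9 ⊆ -0--01,-0-0-1,0--0-1
  m12 ⊆ -011-0,-0110-
  m13 ⊆ -0--01,-0110-
  m14 ⊆ -011-0 [E]
  m17 ⊆ 0--0-1,0-0--1
  m18 ⊆ -10010,01-01-
  m19 ⊆ 0--0-1,0-0--1,01-01-
  m21 ⊆ 0-0--1 [E]
  m23 ⊆ 0-0--1 [E]
  m25 ⊆ 0--0-1 [E]
  m26 ⊆ 01-01- [E]
  m27 ⊆ 0--0-1,01-01-
  m34 ⊆ 1-0010,100-10,10001-
  m35 ⊆ -0-0-1,10001-
  m37 ⊆ -0--01 [E]
  m38 ⊆ 10-110,100-10
  m40 ⊆ 101-0- [E]
  m41 ⊆ -0--01,-0-0-1,101--1,101-0-
  m43 ⊆ -0-0-1,101--1
  m45 ⊆ -0--01,-0110-,1-11-1,101--1,101-0-,1011--
  m46 ⊆ -011-0,1-111-,10-110,1011--
  m48 ⊆ 110-00,1100-0
  m50 ⊆ -10010,1-0010,1100-0
  m52 ⊆ 110-00 [E]
  m61 ⊆ 1-11-1 [E]
  m62 ⊆ 1-111- [E]
  m63 ⊆ 1-11-1,1-111-
E = {-0--01, -011-0, 0--0-1, 0-0--1, 00000-, 01-01-, 1-11-1, 1-111-, 101-0-, 110-00}
Petrick residual → -0-0-1, -10010, 100-10
Cover = b'e'f + b'd'f + b'cdf' + bc'd'ef' + a'd'f + a'c'f + a'b'c'd'e' + a'bd'e + acdf + acde + ab'c'ef' + ab'ce' + abc'e'f'  |cover|=13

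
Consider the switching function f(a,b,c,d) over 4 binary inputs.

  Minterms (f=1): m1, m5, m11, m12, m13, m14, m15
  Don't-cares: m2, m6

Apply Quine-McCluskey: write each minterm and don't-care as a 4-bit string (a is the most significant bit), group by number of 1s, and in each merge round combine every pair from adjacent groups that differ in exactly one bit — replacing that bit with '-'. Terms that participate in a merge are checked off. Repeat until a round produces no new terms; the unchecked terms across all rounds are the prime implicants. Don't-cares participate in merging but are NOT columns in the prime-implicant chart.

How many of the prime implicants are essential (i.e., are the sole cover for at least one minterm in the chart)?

[col 0] 0001*, 0010*, 0101*, 0110*, 1011*, 1100*, 1101*, 1110*, 1111*
[col 1] -101, -110, 0-01, 0-10, 1-11, 11-0*, 11-1*, 110-*, 111-*
[col 2] 11--
Prime implicants: -101, -110, 0-01, 0-10, 1-11, 11--
PI chart (minterm → PIs covering it):
  1 | 0-01  (sole → essential)
  5 | -101,0-01
  11 | 1-11  (sole → essential)
  12 | 11--  (sole → essential)
  13 | -101,11--
  14 | -110,11--
  15 | 1-11,11--
Essential prime implicants: 0-01, 1-11, 11--

3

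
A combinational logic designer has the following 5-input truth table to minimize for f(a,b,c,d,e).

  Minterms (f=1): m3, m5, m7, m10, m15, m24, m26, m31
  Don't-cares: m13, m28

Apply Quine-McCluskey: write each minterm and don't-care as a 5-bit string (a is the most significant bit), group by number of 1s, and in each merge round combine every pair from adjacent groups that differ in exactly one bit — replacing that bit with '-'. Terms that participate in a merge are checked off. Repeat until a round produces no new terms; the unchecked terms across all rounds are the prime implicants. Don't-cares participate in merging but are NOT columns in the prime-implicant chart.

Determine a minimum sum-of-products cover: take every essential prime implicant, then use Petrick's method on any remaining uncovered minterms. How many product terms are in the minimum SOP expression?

5

Round 0: 00011✓ 00101✓ 00111✓ 01010✓ 01101✓ 01111✓ 11000✓ 11010✓ 11100✓ 11111✓
Round 1: -1010 -1111 0-101✓ 0-111✓ 00-11 001-1✓ 011-1✓ 11-00 110-0
Round 2: 0-1-1
PIs = {-1010, -1111, 0-1-1, 00-11, 11-00, 110-0}
Coverage chart:
  m3: 00-11 ←essential
  m5: 0-1-1 ←essential
  m7: 0-1-1,00-11
  m10: -1010 ←essential
  m15: -1111,0-1-1
  m24: 11-00,110-0
  m26: -1010,110-0
  m31: -1111 ←essential
Essential: -1010, -1111, 0-1-1, 00-11
Petrick residual → 11-00
Min cover (5 terms): bc'de' + bcde + a'ce + a'b'de + abd'e'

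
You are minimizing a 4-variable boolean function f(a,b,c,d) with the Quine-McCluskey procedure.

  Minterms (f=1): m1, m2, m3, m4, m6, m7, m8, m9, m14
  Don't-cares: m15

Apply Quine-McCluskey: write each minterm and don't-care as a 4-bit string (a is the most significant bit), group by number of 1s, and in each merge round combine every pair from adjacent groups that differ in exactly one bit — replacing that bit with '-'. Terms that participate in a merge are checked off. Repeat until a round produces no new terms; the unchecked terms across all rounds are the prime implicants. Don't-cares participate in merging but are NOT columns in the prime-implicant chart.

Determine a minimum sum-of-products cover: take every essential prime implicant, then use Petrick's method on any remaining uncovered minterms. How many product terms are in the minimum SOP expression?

5

size-2^0 implicants → 0001(✓)  0010(✓)  0011(✓)  0100(✓)  0110(✓)  0111(✓)  1000(✓)  1001(✓)  1110(✓)  1111(✓)
size-2^1 implicants → -001  -110(✓)  -111(✓)  0-10(✓)  0-11(✓)  00-1  001-(✓)  01-0  011-(✓)  100-  111-(✓)
size-2^2 implicants → -11-  0-1-
Unchecked terms (primes): -001, -11-, 0-1-, 00-1, 01-0, 100-
Minterm coverage:
  m1 ⊆ -001,00-1
  m2 ⊆ 0-1- [E]
  m3 ⊆ 0-1-,00-1
  m4 ⊆ 01-0 [E]
  m6 ⊆ -11-,0-1-,01-0
  m7 ⊆ -11-,0-1-
  m8 ⊆ 100- [E]
  m9 ⊆ -001,100-
  m14 ⊆ -11- [E]
E = {-11-, 0-1-, 01-0, 100-}
Petrick residual → -001
Cover = b'c'd + bc + a'c + a'bd' + ab'c'  |cover|=5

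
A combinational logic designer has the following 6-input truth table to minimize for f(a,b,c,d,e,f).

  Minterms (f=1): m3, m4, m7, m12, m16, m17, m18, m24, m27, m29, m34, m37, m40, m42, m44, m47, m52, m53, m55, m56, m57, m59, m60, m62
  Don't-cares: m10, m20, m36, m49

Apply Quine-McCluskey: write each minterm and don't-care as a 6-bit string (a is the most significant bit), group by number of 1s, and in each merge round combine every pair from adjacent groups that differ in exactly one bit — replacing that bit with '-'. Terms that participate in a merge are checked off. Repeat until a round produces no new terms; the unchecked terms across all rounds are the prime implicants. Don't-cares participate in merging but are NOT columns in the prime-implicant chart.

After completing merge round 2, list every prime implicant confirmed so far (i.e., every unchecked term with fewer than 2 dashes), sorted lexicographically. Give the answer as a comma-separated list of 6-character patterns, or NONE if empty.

[col 0] 000011*, 000100*, 000111*, 001010*, 001100*, 010000*, 010001*, 010010*, 010100*, 011000*, 011011*, 011101, 100010*, 100100*, 100101*, 101000*, 101010*, 101100*, 101111, 110001*, 110100*, 110101*, 110111*, 111000*, 111001*, 111011*, 111100*, 111110*
[col 1] -00100*, -01010, -01100*, -10001, -10100*, -11000, -11011, 0-0100*, 00-100*, 000-11, 01-000, 010-00, 0100-0, 01000-, 1-0100*, 1-0101*, 1-1000*, 1-1100*, 10-010, 10-100*, 10010-*, 101-00*, 1010-0, 11-001, 11-100*, 110-01, 1101-1, 11010-*, 111-00*, 1110-1, 11100-, 1111-0
[col 2] --0100, -0-100, 1--100, 1-010-, 1-1-00
Prime implicants: --0100, -0-100, -01010, -10001, -11000, -11011, 000-11, 01-000, 010-00, 0100-0, 01000-, 011101, 1--100, 1-010-, 1-1-00, 10-010, 1010-0, 101111, 11-001, 110-01, 1101-1, 1110-1, 11100-, 1111-0

-01010, -10001, -11000, -11011, 000-11, 01-000, 010-00, 0100-0, 01000-, 011101, 10-010, 1010-0, 101111, 11-001, 110-01, 1101-1, 1110-1, 11100-, 1111-0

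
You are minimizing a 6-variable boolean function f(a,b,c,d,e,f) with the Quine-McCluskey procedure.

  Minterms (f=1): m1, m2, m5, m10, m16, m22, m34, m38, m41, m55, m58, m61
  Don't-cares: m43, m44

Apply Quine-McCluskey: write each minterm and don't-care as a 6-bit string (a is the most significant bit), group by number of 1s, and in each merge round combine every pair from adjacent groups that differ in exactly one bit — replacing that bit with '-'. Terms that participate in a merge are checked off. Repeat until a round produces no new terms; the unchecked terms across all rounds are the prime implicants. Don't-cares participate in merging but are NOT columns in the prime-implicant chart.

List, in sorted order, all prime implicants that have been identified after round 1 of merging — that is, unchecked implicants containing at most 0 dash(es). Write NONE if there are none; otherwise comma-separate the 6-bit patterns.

010000, 010110, 101100, 110111, 111010, 111101

size-2^0 implicants → 000001(✓)  000010(✓)  000101(✓)  001010(✓)  010000  010110  100010(✓)  100110(✓)  101001(✓)  101011(✓)  101100  110111  111010  111101
size-2^1 implicants → -00010  00-010  000-01  100-10  1010-1
Unchecked terms (primes): -00010, 00-010, 000-01, 010000, 010110, 100-10, 1010-1, 101100, 110111, 111010, 111101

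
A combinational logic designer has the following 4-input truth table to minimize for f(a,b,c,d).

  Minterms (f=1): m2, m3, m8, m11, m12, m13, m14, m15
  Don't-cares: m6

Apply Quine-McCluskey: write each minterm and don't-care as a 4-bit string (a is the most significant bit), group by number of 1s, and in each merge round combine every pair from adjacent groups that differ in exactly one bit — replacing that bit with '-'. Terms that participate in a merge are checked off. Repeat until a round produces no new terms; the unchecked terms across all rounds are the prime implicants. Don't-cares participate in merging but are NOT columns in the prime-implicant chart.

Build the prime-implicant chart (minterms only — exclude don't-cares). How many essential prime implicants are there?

2

size-2^0 implicants → 0010(✓)  0011(✓)  0110(✓)  1000(✓)  1011(✓)  1100(✓)  1101(✓)  1110(✓)  1111(✓)
size-2^1 implicants → -011  -110  0-10  001-  1-00  1-11  11-0(✓)  11-1(✓)  110-(✓)  111-(✓)
size-2^2 implicants → 11--
Unchecked terms (primes): -011, -110, 0-10, 001-, 1-00, 1-11, 11--
Minterm coverage:
  m2 ⊆ 0-10,001-
  m3 ⊆ -011,001-
  m8 ⊆ 1-00 [E]
  m11 ⊆ -011,1-11
  m12 ⊆ 1-00,11--
  m13 ⊆ 11-- [E]
  m14 ⊆ -110,11--
  m15 ⊆ 1-11,11--
E = {1-00, 11--}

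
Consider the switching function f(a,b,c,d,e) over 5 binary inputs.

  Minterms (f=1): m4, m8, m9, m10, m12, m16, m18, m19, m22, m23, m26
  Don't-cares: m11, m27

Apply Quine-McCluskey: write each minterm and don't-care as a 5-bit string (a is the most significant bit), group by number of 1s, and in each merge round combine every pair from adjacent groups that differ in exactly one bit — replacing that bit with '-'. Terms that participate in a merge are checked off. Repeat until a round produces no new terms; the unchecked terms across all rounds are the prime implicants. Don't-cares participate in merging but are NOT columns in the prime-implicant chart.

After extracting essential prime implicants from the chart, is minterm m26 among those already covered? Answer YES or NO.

[col 0] 00100*, 01000*, 01001*, 01010*, 01011*, 01100*, 10000*, 10010*, 10011*, 10110*, 10111*, 11010*, 11011*
[col 1] -1010*, -1011*, 0-100, 01-00, 010-0*, 010-1*, 0100-*, 0101-*, 1-010*, 1-011*, 10-10*, 10-11*, 100-0, 1001-*, 1011-*, 1101-*
[col 2] -101-, 010--, 1-01-, 10-1-
Prime implicants: -101-, 0-100, 01-00, 010--, 1-01-, 10-1-, 100-0
PI chart (minterm → PIs covering it):
  4 | 0-100  (sole → essential)
  8 | 01-00,010--
  9 | 010--  (sole → essential)
  10 | -101-,010--
  12 | 0-100,01-00
  16 | 100-0  (sole → essential)
  18 | 1-01-,10-1-,100-0
  19 | 1-01-,10-1-
  22 | 10-1-  (sole → essential)
  23 | 10-1-  (sole → essential)
  26 | -101-,1-01-
Essential prime implicants: 0-100, 010--, 10-1-, 100-0

NO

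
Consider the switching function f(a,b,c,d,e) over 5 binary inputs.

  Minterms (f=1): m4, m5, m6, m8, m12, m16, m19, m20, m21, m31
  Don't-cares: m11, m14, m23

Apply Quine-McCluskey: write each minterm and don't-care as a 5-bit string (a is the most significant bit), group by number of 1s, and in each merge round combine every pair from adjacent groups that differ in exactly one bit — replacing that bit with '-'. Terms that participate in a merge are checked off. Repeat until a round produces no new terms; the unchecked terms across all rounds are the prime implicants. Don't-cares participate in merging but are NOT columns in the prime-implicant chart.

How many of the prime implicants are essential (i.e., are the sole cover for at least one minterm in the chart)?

size-2^0 implicants → 00100(✓)  00101(✓)  00110(✓)  01000(✓)  01011  01100(✓)  01110(✓)  10000(✓)  10011(✓)  10100(✓)  10101(✓)  10111(✓)  11111(✓)
size-2^1 implicants → -0100(✓)  -0101(✓)  0-100(✓)  0-110(✓)  001-0(✓)  0010-(✓)  01-00  011-0(✓)  1-111  10-00  10-11  101-1  1010-(✓)
size-2^2 implicants → -010-  0-1-0
Unchecked terms (primes): -010-, 0-1-0, 01-00, 01011, 1-111, 10-00, 10-11, 101-1
Minterm coverage:
  m4 ⊆ -010-,0-1-0
  m5 ⊆ -010- [E]
  m6 ⊆ 0-1-0 [E]
  m8 ⊆ 01-00 [E]
  m12 ⊆ 0-1-0,01-00
  m16 ⊆ 10-00 [E]
  m19 ⊆ 10-11 [E]
  m20 ⊆ -010-,10-00
  m21 ⊆ -010-,101-1
  m31 ⊆ 1-111 [E]
E = {-010-, 0-1-0, 01-00, 1-111, 10-00, 10-11}

6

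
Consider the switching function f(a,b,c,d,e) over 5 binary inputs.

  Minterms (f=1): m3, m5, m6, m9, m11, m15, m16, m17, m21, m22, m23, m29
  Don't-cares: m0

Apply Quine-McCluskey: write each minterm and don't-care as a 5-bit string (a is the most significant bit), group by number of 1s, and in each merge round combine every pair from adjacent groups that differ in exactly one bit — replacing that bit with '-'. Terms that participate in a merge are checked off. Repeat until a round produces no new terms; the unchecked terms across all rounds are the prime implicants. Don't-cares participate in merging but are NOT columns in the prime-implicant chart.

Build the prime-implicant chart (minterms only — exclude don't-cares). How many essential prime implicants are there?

6

size-2^0 implicants → 00000(✓)  00011(✓)  00101(✓)  00110(✓)  01001(✓)  01011(✓)  01111(✓)  10000(✓)  10001(✓)  10101(✓)  10110(✓)  10111(✓)  11101(✓)
size-2^1 implicants → -0000  -0101  -0110  0-011  01-11  010-1  1-101  10-01  1000-  101-1  1011-
Unchecked terms (primes): -0000, -0101, -0110, 0-011, 01-11, 010-1, 1-101, 10-01, 1000-, 101-1, 1011-
Minterm coverage:
  m3 ⊆ 0-011 [E]
  m5 ⊆ -0101 [E]
  m6 ⊆ -0110 [E]
  m9 ⊆ 010-1 [E]
  m11 ⊆ 0-011,01-11,010-1
  m15 ⊆ 01-11 [E]
  m16 ⊆ -0000,1000-
  m17 ⊆ 10-01,1000-
  m21 ⊆ -0101,1-101,10-01,101-1
  m22 ⊆ -0110,1011-
  m23 ⊆ 101-1,1011-
  m29 ⊆ 1-101 [E]
E = {-0101, -0110, 0-011, 01-11, 010-1, 1-101}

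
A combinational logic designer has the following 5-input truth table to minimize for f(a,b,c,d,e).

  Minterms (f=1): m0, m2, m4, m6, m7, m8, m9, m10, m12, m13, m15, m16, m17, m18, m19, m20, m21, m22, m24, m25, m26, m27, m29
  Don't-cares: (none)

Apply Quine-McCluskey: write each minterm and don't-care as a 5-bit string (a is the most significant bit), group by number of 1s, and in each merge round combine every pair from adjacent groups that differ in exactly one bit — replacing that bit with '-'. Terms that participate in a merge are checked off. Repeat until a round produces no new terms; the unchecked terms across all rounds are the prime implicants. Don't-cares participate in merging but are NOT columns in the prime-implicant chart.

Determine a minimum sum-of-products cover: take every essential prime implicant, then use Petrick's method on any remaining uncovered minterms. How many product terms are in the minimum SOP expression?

size-2^0 implicants → 00000(✓)  00010(✓)  00100(✓)  00110(✓)  00111(✓)  01000(✓)  01001(✓)  01010(✓)  01100(✓)  01101(✓)  01111(✓)  10000(✓)  10001(✓)  10010(✓)  10011(✓)  10100(✓)  10101(✓)  10110(✓)  11000(✓)  11001(✓)  11010(✓)  11011(✓)  11101(✓)
size-2^1 implicants → -0000(✓)  -0010(✓)  -0100(✓)  -0110(✓)  -1000(✓)  -1001(✓)  -1010(✓)  -1101(✓)  0-000(✓)  0-010(✓)  0-100(✓)  0-111  00-00(✓)  00-10(✓)  000-0(✓)  001-0(✓)  0011-  01-00(✓)  01-01(✓)  010-0(✓)  0100-(✓)  011-1  0110-(✓)  1-000(✓)  1-001(✓)  1-010(✓)  1-011(✓)  1-101(✓)  10-00(✓)  10-01(✓)  10-10(✓)  100-0(✓)  100-1(✓)  1000-(✓)  1001-(✓)  101-0(✓)  1010-(✓)  11-01(✓)  110-0(✓)  110-1(✓)  1100-(✓)  1101-(✓)
size-2^2 implicants → --000(✓)  --010(✓)  -0-00(✓)  -0-10(✓)  -00-0(✓)  -01-0(✓)  -1-01  -10-0(✓)  -100-  0--00  0-0-0(✓)  00--0(✓)  01-0-  1--01  1-0-0(✓)  1-0-1(✓)  1-00-(✓)  1-01-(✓)  10--0(✓)  10-0-  100--(✓)  110--(✓)
size-2^3 implicants → --0-0  -0--0  1-0--
Unchecked terms (primes): --0-0, -0--0, -1-01, -100-, 0--00, 0-111, 0011-, 01-0-, 011-1, 1--01, 1-0--, 10-0-
Minterm coverage:
  m0 ⊆ --0-0,-0--0,0--00
  m2 ⊆ --0-0,-0--0
  m4 ⊆ -0--0,0--00
  m6 ⊆ -0--0,0011-
  m7 ⊆ 0-111,0011-
  m8 ⊆ --0-0,-100-,0--00,01-0-
  m9 ⊆ -1-01,-100-,01-0-
  m10 ⊆ --0-0 [E]
  m12 ⊆ 0--00,01-0-
  m13 ⊆ -1-01,01-0-,011-1
  m15 ⊆ 0-111,011-1
  m16 ⊆ --0-0,-0--0,1-0--,10-0-
  m17 ⊆ 1--01,1-0--,10-0-
  m18 ⊆ --0-0,-0--0,1-0--
  m19 ⊆ 1-0-- [E]
  m20 ⊆ -0--0,10-0-
  m21 ⊆ 1--01,10-0-
  m22 ⊆ -0--0 [E]
  m24 ⊆ --0-0,-100-,1-0--
  m25 ⊆ -1-01,-100-,1--01,1-0--
  m26 ⊆ --0-0,1-0--
  m27 ⊆ 1-0-- [E]
  m29 ⊆ -1-01,1--01
E = {--0-0, -0--0, 1-0--}
Petrick residual → 0-111, 01-0-, 1--01
Cover = c'e' + b'e' + a'cde + a'bd' + ad'e + ac'  |cover|=6

6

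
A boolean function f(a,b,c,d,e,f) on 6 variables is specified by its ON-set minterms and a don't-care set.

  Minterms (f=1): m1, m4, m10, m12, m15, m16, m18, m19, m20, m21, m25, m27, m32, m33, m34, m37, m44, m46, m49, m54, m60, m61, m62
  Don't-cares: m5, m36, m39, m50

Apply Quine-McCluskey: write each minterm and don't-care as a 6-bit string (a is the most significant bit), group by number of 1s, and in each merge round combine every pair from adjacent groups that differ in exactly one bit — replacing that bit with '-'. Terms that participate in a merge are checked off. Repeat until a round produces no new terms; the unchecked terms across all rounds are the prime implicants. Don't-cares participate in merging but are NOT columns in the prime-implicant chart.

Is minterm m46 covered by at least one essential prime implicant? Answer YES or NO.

Round 0: 000001✓ 000100✓ 000101✓ 001010 001100✓ 001111 010000✓ 010010✓ 010011✓ 010100✓ 010101✓ 011001✓ 011011✓ 100000✓ 100001✓ 100010✓ 100100✓ 100101✓ 100111✓ 101100✓ 101110✓ 110001✓ 110010✓ 110110✓ 111100✓ 111101✓ 111110✓
Round 1: -00001✓ -00100✓ -00101✓ -01100✓ -10010 0-0100✓ 0-0101✓ 00-100✓ 000-01✓ 00010-✓ 01-011 010-00 0100-0 01001- 01010-✓ 0110-1 1-0001 1-0010 1-1100✓ 1-1110✓ 10-100✓ 100-00✓ 100-01✓ 1000-0 10000-✓ 1001-1 10010-✓ 1011-0✓ 11-110 110-10 1111-0✓ 11110-
Round 2: -0-100 -00-01 -0010- 0-010- 1-11-0 100-0-
PIs = {-0-100, -00-01, -0010-, -10010, 0-010-, 001010, 001111, 01-011, 010-00, 0100-0, 01001-, 0110-1, 1-0001, 1-0010, 1-11-0, 100-0-, 1000-0, 1001-1, 11-110, 110-10, 11110-}
Coverage chart:
  m1: -00-01 ←essential
  m4: -0-100,-0010-,0-010-
  m10: 001010 ←essential
  m12: -0-100 ←essential
  m15: 001111 ←essential
  m16: 010-00,0100-0
  m18: -10010,0100-0,01001-
  m19: 01-011,01001-
  m20: 0-010-,010-00
  m21: 0-010- ←essential
  m25: 0110-1 ←essential
  m27: 01-011,0110-1
  m32: 100-0-,1000-0
  m33: -00-01,1-0001,100-0-
  m34: 1-0010,1000-0
  m37: -00-01,-0010-,100-0-,1001-1
  m44: -0-100,1-11-0
  m46: 1-11-0 ←essential
  m49: 1-0001 ←essential
  m54: 11-110,110-10
  m60: 1-11-0,11110-
  m61: 11110- ←essential
  m62: 1-11-0,11-110
Essential: -0-100, -00-01, 0-010-, 001010, 001111, 0110-1, 1-0001, 1-11-0, 11110-

YES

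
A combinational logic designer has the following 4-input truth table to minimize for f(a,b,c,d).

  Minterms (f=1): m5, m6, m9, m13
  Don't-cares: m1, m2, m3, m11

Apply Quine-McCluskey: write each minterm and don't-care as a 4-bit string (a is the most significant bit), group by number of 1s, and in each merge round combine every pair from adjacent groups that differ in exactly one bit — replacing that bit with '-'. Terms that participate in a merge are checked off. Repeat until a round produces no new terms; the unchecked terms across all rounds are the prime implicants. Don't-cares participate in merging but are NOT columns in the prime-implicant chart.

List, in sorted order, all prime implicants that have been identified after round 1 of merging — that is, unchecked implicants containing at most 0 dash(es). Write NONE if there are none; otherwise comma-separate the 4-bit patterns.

NONE

Round 0: 0001✓ 0010✓ 0011✓ 0101✓ 0110✓ 1001✓ 1011✓ 1101✓
Round 1: -001✓ -011✓ -101✓ 0-01✓ 0-10 00-1✓ 001- 1-01✓ 10-1✓
Round 2: --01 -0-1
PIs = {--01, -0-1, 0-10, 001-}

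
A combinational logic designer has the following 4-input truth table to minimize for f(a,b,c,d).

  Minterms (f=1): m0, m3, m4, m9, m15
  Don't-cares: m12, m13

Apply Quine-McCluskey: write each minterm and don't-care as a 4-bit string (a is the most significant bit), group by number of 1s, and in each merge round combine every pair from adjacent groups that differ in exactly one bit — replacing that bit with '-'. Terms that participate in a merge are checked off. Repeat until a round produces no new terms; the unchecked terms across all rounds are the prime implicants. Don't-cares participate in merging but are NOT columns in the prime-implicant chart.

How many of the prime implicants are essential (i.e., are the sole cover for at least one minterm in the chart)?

[col 0] 0000*, 0011, 0100*, 1001*, 1100*, 1101*, 1111*
[col 1] -100, 0-00, 1-01, 11-1, 110-
Prime implicants: -100, 0-00, 0011, 1-01, 11-1, 110-
PI chart (minterm → PIs covering it):
  0 | 0-00  (sole → essential)
  3 | 0011  (sole → essential)
  4 | -100,0-00
  9 | 1-01  (sole → essential)
  15 | 11-1  (sole → essential)
Essential prime implicants: 0-00, 0011, 1-01, 11-1

4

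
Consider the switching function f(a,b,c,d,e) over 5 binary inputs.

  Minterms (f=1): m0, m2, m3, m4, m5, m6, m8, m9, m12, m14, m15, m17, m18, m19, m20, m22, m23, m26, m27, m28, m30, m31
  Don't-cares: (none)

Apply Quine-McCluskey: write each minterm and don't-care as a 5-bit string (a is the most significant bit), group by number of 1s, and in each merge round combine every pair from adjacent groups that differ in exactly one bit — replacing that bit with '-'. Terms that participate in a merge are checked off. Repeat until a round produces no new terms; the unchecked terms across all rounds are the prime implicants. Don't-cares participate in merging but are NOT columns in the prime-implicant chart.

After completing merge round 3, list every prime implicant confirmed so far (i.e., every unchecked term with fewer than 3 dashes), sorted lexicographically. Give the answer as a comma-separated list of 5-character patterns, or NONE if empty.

Round 0: 00000✓ 00010✓ 00011✓ 00100✓ 00101✓ 00110✓ 01000✓ 01001✓ 01100✓ 01110✓ 01111✓ 10001✓ 10010✓ 10011✓ 10100✓ 10110✓ 10111✓ 11010✓ 11011✓ 11100✓ 11110✓ 11111✓
Round 1: -0010✓ -0011✓ -0100✓ -0110✓ -1100✓ -1110✓ -1111✓ 0-000✓ 0-100✓ 0-110✓ 00-00✓ 00-10✓ 000-0✓ 0001-✓ 001-0✓ 0010- 01-00✓ 0100- 011-0✓ 0111-✓ 1-010✓ 1-011✓ 1-100✓ 1-110✓ 1-111✓ 10-10✓ 10-11✓ 100-1 1001-✓ 101-0✓ 1011-✓ 11-10✓ 11-11✓ 1101-✓ 111-0✓ 1111-✓
Round 2: --100✓ --110✓ -0-10 -001- -01-0✓ -11-0✓ -111- 0--00 0-1-0✓ 00--0 1--10✓ 1--11✓ 1-01-✓ 1-1-0✓ 1-11-✓ 10-1-✓ 11-1-✓
Round 3: --1-0 1--1-
PIs = {--1-0, -0-10, -001-, -111-, 0--00, 00--0, 0010-, 0100-, 1--1-, 100-1}

-0-10, -001-, -111-, 0--00, 00--0, 0010-, 0100-, 100-1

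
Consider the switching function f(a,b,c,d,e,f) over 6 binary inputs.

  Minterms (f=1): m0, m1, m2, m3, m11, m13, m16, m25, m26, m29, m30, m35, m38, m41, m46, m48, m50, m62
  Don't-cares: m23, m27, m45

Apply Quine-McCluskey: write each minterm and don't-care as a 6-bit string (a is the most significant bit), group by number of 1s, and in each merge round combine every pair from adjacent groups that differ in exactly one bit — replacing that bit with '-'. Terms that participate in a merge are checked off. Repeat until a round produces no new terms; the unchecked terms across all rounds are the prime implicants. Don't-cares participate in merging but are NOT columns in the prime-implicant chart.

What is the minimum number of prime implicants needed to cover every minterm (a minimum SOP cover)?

11

size-2^0 implicants → 000000(✓)  000001(✓)  000010(✓)  000011(✓)  001011(✓)  001101(✓)  010000(✓)  010111  011001(✓)  011010(✓)  011011(✓)  011101(✓)  011110(✓)  100011(✓)  100110(✓)  101001(✓)  101101(✓)  101110(✓)  110000(✓)  110010(✓)  111110(✓)
size-2^1 implicants → -00011  -01101  -10000  -11110  0-0000  0-1011  0-1101  00-011  0000-0(✓)  0000-1(✓)  00000-(✓)  00001-(✓)  011-01  011-10  0110-1  01101-  1-1110  10-110  101-01  1100-0
size-2^2 implicants → 0000--
Unchecked terms (primes): -00011, -01101, -10000, -11110, 0-0000, 0-1011, 0-1101, 00-011, 0000--, 010111, 011-01, 011-10, 0110-1, 01101-, 1-1110, 10-110, 101-01, 1100-0
Minterm coverage:
  m0 ⊆ 0-0000,0000--
  m1 ⊆ 0000-- [E]
  m2 ⊆ 0000-- [E]
  m3 ⊆ -00011,00-011,0000--
  m11 ⊆ 0-1011,00-011
  m13 ⊆ -01101,0-1101
  m16 ⊆ -10000,0-0000
  m25 ⊆ 011-01,0110-1
  m26 ⊆ 011-10,01101-
  m29 ⊆ 0-1101,011-01
  m30 ⊆ -11110,011-10
  m35 ⊆ -00011 [E]
  m38 ⊆ 10-110 [E]
  m41 ⊆ 101-01 [E]
  m46 ⊆ 1-1110,10-110
  m48 ⊆ -10000,1100-0
  m50 ⊆ 1100-0 [E]
  m62 ⊆ -11110,1-1110
E = {-00011, 0000--, 10-110, 101-01, 1100-0}
Petrick residual → -01101, -10000, -11110, 0-1011, 011-01, 011-10
Cover = b'c'd'ef + b'cde'f + bc'd'e'f' + bcdef' + a'cd'ef + a'b'c'd' + a'bce'f + a'bcef' + ab'def' + ab'ce'f + abc'd'f'  |cover|=11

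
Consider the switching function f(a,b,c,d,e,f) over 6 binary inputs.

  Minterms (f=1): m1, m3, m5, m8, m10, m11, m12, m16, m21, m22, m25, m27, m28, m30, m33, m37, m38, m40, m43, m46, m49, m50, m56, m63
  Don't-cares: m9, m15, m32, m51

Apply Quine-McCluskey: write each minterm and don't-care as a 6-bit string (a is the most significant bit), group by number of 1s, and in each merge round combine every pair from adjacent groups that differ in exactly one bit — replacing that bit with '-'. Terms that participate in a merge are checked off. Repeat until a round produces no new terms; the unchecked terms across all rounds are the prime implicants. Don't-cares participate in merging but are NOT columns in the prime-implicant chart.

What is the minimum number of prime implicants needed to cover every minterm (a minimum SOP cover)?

14

[col 0] 000001*, 000011*, 000101*, 001000*, 001001*, 001010*, 001011*, 001100*, 001111*, 010000, 010101*, 010110*, 011001*, 011011*, 011100*, 011110*, 100000*, 100001*, 100101*, 100110*, 101000*, 101011*, 101110*, 110001*, 110010*, 110011*, 111000*, 111111
[col 1] -00001*, -00101*, -01000, -01011, 0-0101, 0-1001*, 0-1011*, 0-1100, 00-001*, 00-011*, 000-01*, 0000-1*, 001-00, 001-11, 0010-0*, 0010-1*, 00100-*, 00101-*, 01-110, 0110-1*, 0111-0, 1-0001, 1-1000, 10-000, 10-110, 100-01*, 10000-, 1100-1, 11001-
[col 2] -00-01, 0-10-1, 00-0-1, 0010--
Prime implicants: -00-01, -01000, -01011, 0-0101, 0-10-1, 0-1100, 00-0-1, 001-00, 001-11, 0010--, 01-110, 010000, 0111-0, 1-0001, 1-1000, 10-000, 10-110, 10000-, 1100-1, 11001-, 111111
PI chart (minterm → PIs covering it):
  1 | -00-01,00-0-1
  3 | 00-0-1  (sole → essential)
  5 | -00-01,0-0101
  8 | -01000,001-00,0010--
  10 | 0010--  (sole → essential)
  11 | -01011,0-10-1,00-0-1,001-11,0010--
  12 | 0-1100,001-00
  16 | 010000  (sole → essential)
  21 | 0-0101  (sole → essential)
  22 | 01-110  (sole → essential)
  25 | 0-10-1  (sole → essential)
  27 | 0-10-1  (sole → essential)
  28 | 0-1100,0111-0
  30 | 01-110,0111-0
  33 | -00-01,1-0001,10000-
  37 | -00-01  (sole → essential)
  38 | 10-110  (sole → essential)
  40 | -01000,1-1000,10-000
  43 | -01011  (sole → essential)
  46 | 10-110  (sole → essential)
  49 | 1-0001,1100-1
  50 | 11001-  (sole → essential)
  56 | 1-1000  (sole → essential)
  63 | 111111  (sole → essential)
Essential prime implicants: -00-01, -01011, 0-0101, 0-10-1, 00-0-1, 0010--, 01-110, 010000, 1-1000, 10-110, 11001-, 111111
Petrick residual → 0-1100, 1-0001
Minimum SOP uses 14 PIs: b'c'e'f + b'cd'ef + a'c'de'f + a'cd'f + a'cde'f' + a'b'd'f + a'b'cd' + a'bdef' + a'bc'd'e'f' + ac'd'e'f + acd'e'f' + ab'def' + abc'd'e + abcdef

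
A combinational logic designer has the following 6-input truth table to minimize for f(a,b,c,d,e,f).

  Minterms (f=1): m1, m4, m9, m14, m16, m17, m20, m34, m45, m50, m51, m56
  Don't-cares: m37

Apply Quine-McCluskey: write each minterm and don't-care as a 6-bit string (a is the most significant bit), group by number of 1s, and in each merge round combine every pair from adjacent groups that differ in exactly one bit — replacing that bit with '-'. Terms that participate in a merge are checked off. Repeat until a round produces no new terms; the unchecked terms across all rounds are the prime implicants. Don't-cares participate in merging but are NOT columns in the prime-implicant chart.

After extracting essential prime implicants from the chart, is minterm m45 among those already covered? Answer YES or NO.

YES

size-2^0 implicants → 000001(✓)  000100(✓)  001001(✓)  001110  010000(✓)  010001(✓)  010100(✓)  100010(✓)  100101(✓)  101101(✓)  110010(✓)  110011(✓)  111000
size-2^1 implicants → 0-0001  0-0100  00-001  010-00  01000-  1-0010  10-101  11001-
Unchecked terms (primes): 0-0001, 0-0100, 00-001, 001110, 010-00, 01000-, 1-0010, 10-101, 11001-, 111000
Minterm coverage:
  m1 ⊆ 0-0001,00-001
  m4 ⊆ 0-0100 [E]
  m9 ⊆ 00-001 [E]
  m14 ⊆ 001110 [E]
  m16 ⊆ 010-00,01000-
  m17 ⊆ 0-0001,01000-
  m20 ⊆ 0-0100,010-00
  m34 ⊆ 1-0010 [E]
  m45 ⊆ 10-101 [E]
  m50 ⊆ 1-0010,11001-
  m51 ⊆ 11001- [E]
  m56 ⊆ 111000 [E]
E = {0-0100, 00-001, 001110, 1-0010, 10-101, 11001-, 111000}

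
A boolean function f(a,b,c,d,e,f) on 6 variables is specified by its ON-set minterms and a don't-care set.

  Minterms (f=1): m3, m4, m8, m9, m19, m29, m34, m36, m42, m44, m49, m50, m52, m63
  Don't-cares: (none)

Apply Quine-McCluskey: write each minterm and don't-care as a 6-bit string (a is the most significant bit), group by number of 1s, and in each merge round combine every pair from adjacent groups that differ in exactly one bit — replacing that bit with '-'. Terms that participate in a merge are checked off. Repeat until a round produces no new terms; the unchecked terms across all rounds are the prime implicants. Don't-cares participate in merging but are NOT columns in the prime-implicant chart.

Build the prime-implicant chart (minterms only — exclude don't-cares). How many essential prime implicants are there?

10

size-2^0 implicants → 000011(✓)  000100(✓)  001000(✓)  001001(✓)  010011(✓)  011101  100010(✓)  100100(✓)  101010(✓)  101100(✓)  110001  110010(✓)  110100(✓)  111111
size-2^1 implicants → -00100  0-0011  00100-  1-0010  1-0100  10-010  10-100
Unchecked terms (primes): -00100, 0-0011, 00100-, 011101, 1-0010, 1-0100, 10-010, 10-100, 110001, 111111
Minterm coverage:
  m3 ⊆ 0-0011 [E]
  m4 ⊆ -00100 [E]
  m8 ⊆ 00100- [E]
  m9 ⊆ 00100- [E]
  m19 ⊆ 0-0011 [E]
  m29 ⊆ 011101 [E]
  m34 ⊆ 1-0010,10-010
  m36 ⊆ -00100,1-0100,10-100
  m42 ⊆ 10-010 [E]
  m44 ⊆ 10-100 [E]
  m49 ⊆ 110001 [E]
  m50 ⊆ 1-0010 [E]
  m52 ⊆ 1-0100 [E]
  m63 ⊆ 111111 [E]
E = {-00100, 0-0011, 00100-, 011101, 1-0010, 1-0100, 10-010, 10-100, 110001, 111111}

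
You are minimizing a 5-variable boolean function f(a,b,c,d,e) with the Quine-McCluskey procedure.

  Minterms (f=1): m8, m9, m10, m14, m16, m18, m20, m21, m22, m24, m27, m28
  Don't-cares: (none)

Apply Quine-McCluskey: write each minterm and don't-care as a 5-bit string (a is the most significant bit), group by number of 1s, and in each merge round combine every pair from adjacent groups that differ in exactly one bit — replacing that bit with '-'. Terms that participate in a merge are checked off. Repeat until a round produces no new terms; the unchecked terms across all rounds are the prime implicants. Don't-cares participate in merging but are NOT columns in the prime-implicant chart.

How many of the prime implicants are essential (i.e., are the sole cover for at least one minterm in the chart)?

Round 0: 01000✓ 01001✓ 01010✓ 01110✓ 10000✓ 10010✓ 10100✓ 10101✓ 10110✓ 11000✓ 11011 11100✓
Round 1: -1000 01-10 010-0 0100- 1-000✓ 1-100✓ 10-00✓ 10-10✓ 100-0✓ 101-0✓ 1010- 11-00✓
Round 2: 1--00 10--0
PIs = {-1000, 01-10, 010-0, 0100-, 1--00, 10--0, 1010-, 11011}
Coverage chart:
  m8: -1000,010-0,0100-
  m9: 0100- ←essential
  m10: 01-10,010-0
  m14: 01-10 ←essential
  m16: 1--00,10--0
  m18: 10--0 ←essential
  m20: 1--00,10--0,1010-
  m21: 1010- ←essential
  m22: 10--0 ←essential
  m24: -1000,1--00
  m27: 11011 ←essential
  m28: 1--00 ←essential
Essential: 01-10, 0100-, 1--00, 10--0, 1010-, 11011

6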